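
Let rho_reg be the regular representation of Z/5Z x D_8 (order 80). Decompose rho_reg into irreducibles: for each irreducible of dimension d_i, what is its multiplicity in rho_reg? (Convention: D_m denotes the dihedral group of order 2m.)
Each irreducible V_i of dimension d_i appears with multiplicity d_i, i.e. rho_reg = (direct sum over all irreducibles V_i) d_i V_i. The irreducible dimensions for Z/5Z x D_8 are 1, 1, 1, 1, 1, 1, 1, 1, 1, 1, 1, 1, 1, 1, 1, 1, 1, 1, 1, 1, 2, 2, 2, 2, 2, 2, 2, 2, 2, 2, 2, 2, 2, 2, 2: 20 irreducibles of dimension 1, each with multiplicity 1; 15 irreducibles of dimension 2, each with multiplicity 2. Total dimension 20*1*1 + 15*2*2 = 80 = |G|.

Justification: General theorem: in the regular representation of a finite group G, each irreducible appears with multiplicity equal to its dimension. Check: dim(rho_reg) = sum d_i^2 = 1 + 1 + 1 + 1 + 1 + 1 + 1 + 1 + 1 + 1 + 1 + 1 + 1 + 1 + 1 + 1 + 1 + 1 + 1 + 1 + 4 + 4 + 4 + 4 + 4 + 4 + 4 + 4 + 4 + 4 + 4 + 4 + 4 + 4 + 4 = 80 = |G|.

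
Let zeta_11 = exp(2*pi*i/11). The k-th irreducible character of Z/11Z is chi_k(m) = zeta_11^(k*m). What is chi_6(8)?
chi_6(8) = zeta_11^48 = exp(8*I*pi/11)

Reasoning: chi_6(8) = zeta_11^(6*8) = zeta_11^48. Since zeta_11^11 = 1, this equals zeta_11^4 = exp(2*pi*i*4/11) = exp(8*I*pi/11).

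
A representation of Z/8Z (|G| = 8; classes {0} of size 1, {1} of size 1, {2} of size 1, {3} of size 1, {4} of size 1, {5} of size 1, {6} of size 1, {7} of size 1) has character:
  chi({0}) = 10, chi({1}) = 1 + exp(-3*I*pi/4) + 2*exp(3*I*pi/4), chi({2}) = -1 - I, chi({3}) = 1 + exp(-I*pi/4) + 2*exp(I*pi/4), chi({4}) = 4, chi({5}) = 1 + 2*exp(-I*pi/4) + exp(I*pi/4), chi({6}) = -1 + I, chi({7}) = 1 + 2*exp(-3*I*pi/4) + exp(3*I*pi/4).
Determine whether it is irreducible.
Not irreducible (reducible): <chi, chi> = 18 > 1.

Derivation: <chi, chi> = (1/|G|) sum_C |C| * |chi(C)|^2 = (1/8)[1*|10|^2 + 1*|1 + exp(-3*I*pi/4) + 2*exp(3*I*pi/4)|^2 + 1*|-1 - I|^2 + 1*|1 + exp(-I*pi/4) + 2*exp(I*pi/4)|^2 + 1*|4|^2 + 1*|1 + 2*exp(-I*pi/4) + exp(I*pi/4)|^2 + 1*|-1 + I|^2 + 1*|1 + 2*exp(-3*I*pi/4) + exp(3*I*pi/4)|^2]
  = (1/8)[(100) + (6 + 3*exp(-3*I*pi/4) + 3*exp(3*I*pi/4)) + (2) + (6 + 3*exp(-I*pi/4) + 3*exp(I*pi/4)) + (16) + (6 + 3*exp(-I*pi/4) + 3*exp(I*pi/4)) + (2) + (6 + 3*exp(-3*I*pi/4) + 3*exp(3*I*pi/4))] = 144/8 = 18.
(Exp terms are combined using exp(i*s)*conj(exp(i*t)) = exp(i*(s-t)), and sums of them are collapsed using the identity that for every m > 1 the m distinct m-th roots of unity sum to 0, e.g. 1 + exp(2*I*pi/3) + exp(-2*I*pi/3) = 0.)
A character is irreducible iff <chi, chi> = 1, so this representation is reducible.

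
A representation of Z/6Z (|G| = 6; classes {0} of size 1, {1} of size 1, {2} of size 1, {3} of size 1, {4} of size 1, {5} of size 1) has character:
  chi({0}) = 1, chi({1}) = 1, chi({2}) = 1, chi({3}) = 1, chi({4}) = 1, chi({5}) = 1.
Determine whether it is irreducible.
Irreducible: <chi, chi> = 1.

Reasoning: <chi, chi> = (1/|G|) sum_C |C| * |chi(C)|^2 = (1/6)[1*|1|^2 + 1*|1|^2 + 1*|1|^2 + 1*|1|^2 + 1*|1|^2 + 1*|1|^2]
  = (1/6)[(1) + (1) + (1) + (1) + (1) + (1)] = 6/6 = 1.
(Exp terms are combined using exp(i*s)*conj(exp(i*t)) = exp(i*(s-t)), and sums of them are collapsed using the identity that for every m > 1 the m distinct m-th roots of unity sum to 0, e.g. 1 + exp(2*I*pi/3) + exp(-2*I*pi/3) = 0.)
A character is irreducible iff <chi, chi> = 1, so this representation is irreducible.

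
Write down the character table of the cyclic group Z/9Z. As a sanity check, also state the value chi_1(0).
Character table of Z/9Z (irreps indexed chi_0,...,chi_8 with chi_k(m) = zeta_9^(k*m), zeta_9 = exp(2*pi*i/9)):
  irrep \ class  {0} (size 1)  {1} (size 1)    {2} (size 1)    {3} (size 1)    {4} (size 1)    {5} (size 1)    {6} (size 1)    {7} (size 1)    {8} (size 1)  
  chi_0          1             1               1               1               1               1               1               1               1             
  chi_1          1             exp(2*I*pi/9)   exp(4*I*pi/9)   exp(2*I*pi/3)   exp(8*I*pi/9)   exp(-8*I*pi/9)  exp(-2*I*pi/3)  exp(-4*I*pi/9)  exp(-2*I*pi/9)
  chi_2          1             exp(4*I*pi/9)   exp(8*I*pi/9)   exp(-2*I*pi/3)  exp(-2*I*pi/9)  exp(2*I*pi/9)   exp(2*I*pi/3)   exp(-8*I*pi/9)  exp(-4*I*pi/9)
  chi_3          1             exp(2*I*pi/3)   exp(-2*I*pi/3)  1               exp(2*I*pi/3)   exp(-2*I*pi/3)  1               exp(2*I*pi/3)   exp(-2*I*pi/3)
  chi_4          1             exp(8*I*pi/9)   exp(-2*I*pi/9)  exp(2*I*pi/3)   exp(-4*I*pi/9)  exp(4*I*pi/9)   exp(-2*I*pi/3)  exp(2*I*pi/9)   exp(-8*I*pi/9)
  chi_5          1             exp(-8*I*pi/9)  exp(2*I*pi/9)   exp(-2*I*pi/3)  exp(4*I*pi/9)   exp(-4*I*pi/9)  exp(2*I*pi/3)   exp(-2*I*pi/9)  exp(8*I*pi/9) 
  chi_6          1             exp(-2*I*pi/3)  exp(2*I*pi/3)   1               exp(-2*I*pi/3)  exp(2*I*pi/3)   1               exp(-2*I*pi/3)  exp(2*I*pi/3) 
  chi_7          1             exp(-4*I*pi/9)  exp(-8*I*pi/9)  exp(2*I*pi/3)   exp(2*I*pi/9)   exp(-2*I*pi/9)  exp(-2*I*pi/3)  exp(8*I*pi/9)   exp(4*I*pi/9) 
  chi_8          1             exp(-2*I*pi/9)  exp(-4*I*pi/9)  exp(-2*I*pi/3)  exp(-8*I*pi/9)  exp(8*I*pi/9)   exp(2*I*pi/3)   exp(4*I*pi/9)   exp(2*I*pi/9) 

Spot check: chi_1(0) = zeta_9^(1*0) = zeta_9^0 = 1.

Explanation: Z/9Z is abelian, so all 9 irreducible complex representations are 1-dimensional. They are given by chi_k(m) = zeta_9^(k*m) for k = 0,...,8. Row orthogonality: sum_m chi_k(m) conj(chi_l(m)) = 9 * [k = l].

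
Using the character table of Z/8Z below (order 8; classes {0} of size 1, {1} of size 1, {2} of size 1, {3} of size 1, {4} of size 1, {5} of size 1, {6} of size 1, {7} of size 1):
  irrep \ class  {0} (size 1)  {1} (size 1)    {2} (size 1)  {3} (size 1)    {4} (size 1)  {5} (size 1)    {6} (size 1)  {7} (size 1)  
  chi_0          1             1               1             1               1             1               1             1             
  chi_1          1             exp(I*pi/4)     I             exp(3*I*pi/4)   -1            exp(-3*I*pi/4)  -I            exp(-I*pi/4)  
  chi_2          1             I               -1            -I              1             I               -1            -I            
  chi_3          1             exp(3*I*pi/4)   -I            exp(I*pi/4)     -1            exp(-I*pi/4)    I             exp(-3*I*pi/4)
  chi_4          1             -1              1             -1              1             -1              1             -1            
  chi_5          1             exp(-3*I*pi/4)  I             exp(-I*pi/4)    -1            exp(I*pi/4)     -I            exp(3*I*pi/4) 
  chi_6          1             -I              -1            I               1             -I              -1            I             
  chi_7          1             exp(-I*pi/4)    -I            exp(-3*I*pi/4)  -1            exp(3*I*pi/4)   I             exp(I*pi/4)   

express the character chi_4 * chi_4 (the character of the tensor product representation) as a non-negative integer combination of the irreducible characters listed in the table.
chi_4 tensor chi_4 = chi_0 (all other irreducibles have multiplicity 0).

Derivation: The character of a tensor product is the pointwise product (chi_4 * chi_4)(C) = chi_4(C) * chi_4(C):
  {0}: (1)*(1), {1}: (-1)*(-1), {2}: (1)*(1), {3}: (-1)*(-1), {4}: (1)*(1), {5}: (-1)*(-1), {6}: (1)*(1), {7}: (-1)*(-1)
so (chi_4 * chi_4) takes values
  {0} -> 1, {1} -> 1, {2} -> 1, {3} -> 1, {4} -> 1, {5} -> 1, {6} -> 1, {7} -> 1.
Now take the inner product of this character with each irreducible chi from the table, <chi_4*chi_4, chi> = (1/8) sum_C |C| (chi_4*chi_4)(C) conj(chi(C)):
  <chi_4*chi_4, chi_0> = (1/8)[1*(1)*conj(1) + 1*(1)*conj(1) + 1*(1)*conj(1) + 1*(1)*conj(1) + 1*(1)*conj(1) + 1*(1)*conj(1) + 1*(1)*conj(1) + 1*(1)*conj(1)]
      = (1/8)[(1) + (1) + (1) + (1) + (1) + (1) + (1) + (1)] = 8/8 = 1
  <chi_4*chi_4, chi_1> = (1/8)[1*(1)*conj(1) + 1*(1)*conj(exp(I*pi/4)) + 1*(1)*conj(I) + 1*(1)*conj(exp(3*I*pi/4)) + 1*(1)*conj(-1) + 1*(1)*conj(exp(-3*I*pi/4)) + 1*(1)*conj(-I) + 1*(1)*conj(exp(-I*pi/4))]
      = (1/8)[(1) + (exp(-I*pi/4)) + (-I) + (exp(-3*I*pi/4)) + (-1) + (exp(3*I*pi/4)) + (I) + (exp(I*pi/4))] = 0/8 = 0
  <chi_4*chi_4, chi_2> = (1/8)[1*(1)*conj(1) + 1*(1)*conj(I) + 1*(1)*conj(-1) + 1*(1)*conj(-I) + 1*(1)*conj(1) + 1*(1)*conj(I) + 1*(1)*conj(-1) + 1*(1)*conj(-I)]
      = (1/8)[(1) + (-I) + (-1) + (I) + (1) + (-I) + (-1) + (I)] = 0/8 = 0
  <chi_4*chi_4, chi_3> = (1/8)[1*(1)*conj(1) + 1*(1)*conj(exp(3*I*pi/4)) + 1*(1)*conj(-I) + 1*(1)*conj(exp(I*pi/4)) + 1*(1)*conj(-1) + 1*(1)*conj(exp(-I*pi/4)) + 1*(1)*conj(I) + 1*(1)*conj(exp(-3*I*pi/4))]
      = (1/8)[(1) + (exp(-3*I*pi/4)) + (I) + (exp(-I*pi/4)) + (-1) + (exp(I*pi/4)) + (-I) + (exp(3*I*pi/4))] = 0/8 = 0
  <chi_4*chi_4, chi_4> = (1/8)[1*(1)*conj(1) + 1*(1)*conj(-1) + 1*(1)*conj(1) + 1*(1)*conj(-1) + 1*(1)*conj(1) + 1*(1)*conj(-1) + 1*(1)*conj(1) + 1*(1)*conj(-1)]
      = (1/8)[(1) + (-1) + (1) + (-1) + (1) + (-1) + (1) + (-1)] = 0/8 = 0
  <chi_4*chi_4, chi_5> = (1/8)[1*(1)*conj(1) + 1*(1)*conj(exp(-3*I*pi/4)) + 1*(1)*conj(I) + 1*(1)*conj(exp(-I*pi/4)) + 1*(1)*conj(-1) + 1*(1)*conj(exp(I*pi/4)) + 1*(1)*conj(-I) + 1*(1)*conj(exp(3*I*pi/4))]
      = (1/8)[(1) + (exp(3*I*pi/4)) + (-I) + (exp(I*pi/4)) + (-1) + (exp(-I*pi/4)) + (I) + (exp(-3*I*pi/4))] = 0/8 = 0
  <chi_4*chi_4, chi_6> = (1/8)[1*(1)*conj(1) + 1*(1)*conj(-I) + 1*(1)*conj(-1) + 1*(1)*conj(I) + 1*(1)*conj(1) + 1*(1)*conj(-I) + 1*(1)*conj(-1) + 1*(1)*conj(I)]
      = (1/8)[(1) + (I) + (-1) + (-I) + (1) + (I) + (-1) + (-I)] = 0/8 = 0
  <chi_4*chi_4, chi_7> = (1/8)[1*(1)*conj(1) + 1*(1)*conj(exp(-I*pi/4)) + 1*(1)*conj(-I) + 1*(1)*conj(exp(-3*I*pi/4)) + 1*(1)*conj(-1) + 1*(1)*conj(exp(3*I*pi/4)) + 1*(1)*conj(I) + 1*(1)*conj(exp(I*pi/4))]
      = (1/8)[(1) + (exp(I*pi/4)) + (I) + (exp(3*I*pi/4)) + (-1) + (exp(-3*I*pi/4)) + (-I) + (exp(-I*pi/4))] = 0/8 = 0
(Exp terms are combined using exp(i*s)*conj(exp(i*t)) = exp(i*(s-t)), and sums of them are collapsed using the identity that for every m > 1 the m distinct m-th roots of unity sum to 0, e.g. 1 + exp(2*I*pi/3) + exp(-2*I*pi/3) = 0.)
Hence the multiplicities are chi_0: 1. Dimension check: dim(chi_4)*dim(chi_4) = 1*1 = 1 and sum (mult * dim) = 1*1 = 1.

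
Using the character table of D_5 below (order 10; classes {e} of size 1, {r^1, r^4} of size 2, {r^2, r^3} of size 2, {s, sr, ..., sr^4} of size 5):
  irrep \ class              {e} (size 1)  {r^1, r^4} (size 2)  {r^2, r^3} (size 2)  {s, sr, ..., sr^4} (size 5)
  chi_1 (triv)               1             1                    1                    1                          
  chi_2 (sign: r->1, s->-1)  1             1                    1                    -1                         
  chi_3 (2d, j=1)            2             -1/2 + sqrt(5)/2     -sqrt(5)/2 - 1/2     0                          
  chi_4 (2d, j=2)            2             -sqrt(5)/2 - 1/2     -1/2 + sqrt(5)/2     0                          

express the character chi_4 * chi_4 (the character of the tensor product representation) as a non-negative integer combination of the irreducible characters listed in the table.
chi_4 tensor chi_4 = chi_1 + chi_2 + chi_3 (all other irreducibles have multiplicity 0).

Argument: The character of a tensor product is the pointwise product (chi_4 * chi_4)(C) = chi_4(C) * chi_4(C):
  {e}: (2)*(2), {r^1, r^4}: (-sqrt(5)/2 - 1/2)*(-sqrt(5)/2 - 1/2), {r^2, r^3}: (-1/2 + sqrt(5)/2)*(-1/2 + sqrt(5)/2), {s, sr, ..., sr^4}: (0)*(0)
so (chi_4 * chi_4) takes values
  {e} -> 4, {r^1, r^4} -> sqrt(5)/2 + 3/2, {r^2, r^3} -> 3/2 - sqrt(5)/2, {s, sr, ..., sr^4} -> 0.
Now take the inner product of this character with each irreducible chi from the table, <chi_4*chi_4, chi> = (1/10) sum_C |C| (chi_4*chi_4)(C) conj(chi(C)):
  <chi_4*chi_4, chi_1> = (1/10)[1*(4)*conj(1) + 2*(sqrt(5)/2 + 3/2)*conj(1) + 2*(3/2 - sqrt(5)/2)*conj(1) + 5*(0)*conj(1)]
      = (1/10)[(4) + (sqrt(5) + 3) + (3 - sqrt(5)) + (0)] = 10/10 = 1
  <chi_4*chi_4, chi_2> = (1/10)[1*(4)*conj(1) + 2*(sqrt(5)/2 + 3/2)*conj(1) + 2*(3/2 - sqrt(5)/2)*conj(1) + 5*(0)*conj(-1)]
      = (1/10)[(4) + (sqrt(5) + 3) + (3 - sqrt(5)) + (0)] = 10/10 = 1
  <chi_4*chi_4, chi_3> = (1/10)[1*(4)*conj(2) + 2*(sqrt(5)/2 + 3/2)*conj(-1/2 + sqrt(5)/2) + 2*(3/2 - sqrt(5)/2)*conj(-sqrt(5)/2 - 1/2) + 5*(0)*conj(0)]
      = (1/10)[(8) + (1 + sqrt(5)) + (1 - sqrt(5)) + (0)] = 10/10 = 1
  <chi_4*chi_4, chi_4> = (1/10)[1*(4)*conj(2) + 2*(sqrt(5)/2 + 3/2)*conj(-sqrt(5)/2 - 1/2) + 2*(3/2 - sqrt(5)/2)*conj(-1/2 + sqrt(5)/2) + 5*(0)*conj(0)]
      = (1/10)[(8) + (-2*sqrt(5) - 4) + (-4 + 2*sqrt(5)) + (0)] = 0/10 = 0
Hence the multiplicities are chi_1: 1, chi_2: 1, chi_3: 1. Dimension check: dim(chi_4)*dim(chi_4) = 2*2 = 4 and sum (mult * dim) = 1*1 + 1*1 + 1*2 = 4.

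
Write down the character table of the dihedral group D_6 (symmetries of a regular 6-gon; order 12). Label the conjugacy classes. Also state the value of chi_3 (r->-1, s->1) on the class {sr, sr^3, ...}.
Conjugacy classes: {e} of size 1, {r^3} of size 1, {r^1, r^5} of size 2, {r^2, r^4} of size 2, {s, sr^2, ...} of size 3, {sr, sr^3, ...} of size 3.
Character table:
  irrep \ class              {e} (size 1)  {r^3} (size 1)  {r^1, r^5} (size 2)  {r^2, r^4} (size 2)  {s, sr^2, ...} (size 3)  {sr, sr^3, ...} (size 3)
  chi_1 (triv)               1             1               1                    1                    1                        1                       
  chi_2 (sign: r->1, s->-1)  1             1               1                    1                    -1                       -1                      
  chi_3 (r->-1, s->1)        1             -1              -1                   1                    1                        -1                      
  chi_4 (r->-1, s->-1)       1             -1              -1                   1                    -1                       1                       
  chi_5 (2d, j=1)            2             -2              1                    -1                   0                        0                       
  chi_6 (2d, j=2)            2             2               -1                   -1                   0                        0                       

Spot check: chi_3 (r->-1, s->1) on {sr, sr^3, ...} = -1.

Derivation: D_6 has order 2*6 = 12 with 6 conjugacy classes, hence 6 irreducibles. Sum of squared dims 1 + 1 + 1 + 1 + 4 + 4 = 12 = |G|. Linear characters come from the abelianisation; the 2-dimensional irreps have character r^k -> 2*cos(2*pi*j*k/6), reflections -> 0.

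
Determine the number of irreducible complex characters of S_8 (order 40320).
22

Argument: The number of irreducible complex representations of a finite group equals its number of conjugacy classes. Conjugacy classes in S_8 correspond to cycle types, i.e. partitions of 8; there are p(8) = 22 of them, so S_8 (order 40320) has exactly 22 irreducible complex representations.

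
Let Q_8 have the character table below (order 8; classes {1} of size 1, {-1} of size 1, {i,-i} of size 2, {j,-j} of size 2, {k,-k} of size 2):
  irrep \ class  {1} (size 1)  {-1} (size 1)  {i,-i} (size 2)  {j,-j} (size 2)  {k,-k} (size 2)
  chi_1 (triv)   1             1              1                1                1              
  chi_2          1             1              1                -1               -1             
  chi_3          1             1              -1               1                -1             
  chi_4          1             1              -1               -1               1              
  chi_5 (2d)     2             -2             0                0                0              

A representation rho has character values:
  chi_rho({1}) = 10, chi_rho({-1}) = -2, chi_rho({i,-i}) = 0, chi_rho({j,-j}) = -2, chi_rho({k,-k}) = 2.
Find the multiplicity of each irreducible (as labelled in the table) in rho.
Multiplicities: chi_1: 1, chi_2: 1, chi_3: 0, chi_4: 2, chi_5: 3.

Derivation: Use <chi_rho, chi> = (1/|G|) sum_C |C| * chi_rho(C) * conj(chi(C)) with |G| = 8 for each irreducible chi in the table:
  <chi_rho, chi_1> = (1/8)[1*(10)*conj(1) + 1*(-2)*conj(1) + 2*(0)*conj(1) + 2*(-2)*conj(1) + 2*(2)*conj(1)]
      = (1/8)[(10) + (-2) + (0) + (-4) + (4)] = 8/8 = 1
  <chi_rho, chi_2> = (1/8)[1*(10)*conj(1) + 1*(-2)*conj(1) + 2*(0)*conj(1) + 2*(-2)*conj(-1) + 2*(2)*conj(-1)]
      = (1/8)[(10) + (-2) + (0) + (4) + (-4)] = 8/8 = 1
  <chi_rho, chi_3> = (1/8)[1*(10)*conj(1) + 1*(-2)*conj(1) + 2*(0)*conj(-1) + 2*(-2)*conj(1) + 2*(2)*conj(-1)]
      = (1/8)[(10) + (-2) + (0) + (-4) + (-4)] = 0/8 = 0
  <chi_rho, chi_4> = (1/8)[1*(10)*conj(1) + 1*(-2)*conj(1) + 2*(0)*conj(-1) + 2*(-2)*conj(-1) + 2*(2)*conj(1)]
      = (1/8)[(10) + (-2) + (0) + (4) + (4)] = 16/8 = 2
  <chi_rho, chi_5> = (1/8)[1*(10)*conj(2) + 1*(-2)*conj(-2) + 2*(0)*conj(0) + 2*(-2)*conj(0) + 2*(2)*conj(0)]
      = (1/8)[(20) + (4) + (0) + (0) + (0)] = 24/8 = 3
Dimension check: dim(rho) = sum (mult * dim) = 1*1 + 1*1 + 0*1 + 2*1 + 3*2 = 10 = chi_rho(e) = 10.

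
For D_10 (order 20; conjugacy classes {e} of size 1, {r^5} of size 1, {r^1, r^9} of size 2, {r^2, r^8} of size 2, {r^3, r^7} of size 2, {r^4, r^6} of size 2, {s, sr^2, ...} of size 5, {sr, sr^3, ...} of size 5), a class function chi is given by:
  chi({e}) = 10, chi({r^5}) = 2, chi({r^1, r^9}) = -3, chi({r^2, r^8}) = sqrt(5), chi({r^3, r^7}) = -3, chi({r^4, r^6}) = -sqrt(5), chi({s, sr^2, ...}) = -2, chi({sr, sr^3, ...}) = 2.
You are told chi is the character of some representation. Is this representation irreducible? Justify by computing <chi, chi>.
Not irreducible (reducible): <chi, chi> = 10 > 1.

Derivation: <chi, chi> = (1/|G|) sum_C |C| * |chi(C)|^2 = (1/20)[1*|10|^2 + 1*|2|^2 + 2*|-3|^2 + 2*|sqrt(5)|^2 + 2*|-3|^2 + 2*|-sqrt(5)|^2 + 5*|-2|^2 + 5*|2|^2]
  = (1/20)[(100) + (4) + (18) + (10) + (18) + (10) + (20) + (20)] = 200/20 = 10.
A character is irreducible iff <chi, chi> = 1, so this representation is reducible.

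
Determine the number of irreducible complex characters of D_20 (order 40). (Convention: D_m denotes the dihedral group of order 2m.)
13

Working: The number of irreducible complex representations of a finite group equals its number of conjugacy classes. D_20 has 13 conjugacy classes (n/2 + 3 for n even), so D_20 (order 40) has exactly 13 irreducible complex representations.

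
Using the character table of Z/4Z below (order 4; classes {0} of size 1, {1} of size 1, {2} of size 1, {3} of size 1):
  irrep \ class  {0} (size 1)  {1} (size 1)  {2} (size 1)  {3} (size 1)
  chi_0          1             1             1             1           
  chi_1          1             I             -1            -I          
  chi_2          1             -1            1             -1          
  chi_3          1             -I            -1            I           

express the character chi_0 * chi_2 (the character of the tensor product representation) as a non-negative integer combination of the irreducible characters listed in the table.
chi_0 tensor chi_2 = chi_2 (all other irreducibles have multiplicity 0).

Proof sketch: The character of a tensor product is the pointwise product (chi_0 * chi_2)(C) = chi_0(C) * chi_2(C):
  {0}: (1)*(1), {1}: (1)*(-1), {2}: (1)*(1), {3}: (1)*(-1)
so (chi_0 * chi_2) takes values
  {0} -> 1, {1} -> -1, {2} -> 1, {3} -> -1.
Now take the inner product of this character with each irreducible chi from the table, <chi_0*chi_2, chi> = (1/4) sum_C |C| (chi_0*chi_2)(C) conj(chi(C)):
  <chi_0*chi_2, chi_0> = (1/4)[1*(1)*conj(1) + 1*(-1)*conj(1) + 1*(1)*conj(1) + 1*(-1)*conj(1)]
      = (1/4)[(1) + (-1) + (1) + (-1)] = 0/4 = 0
  <chi_0*chi_2, chi_1> = (1/4)[1*(1)*conj(1) + 1*(-1)*conj(I) + 1*(1)*conj(-1) + 1*(-1)*conj(-I)]
      = (1/4)[(1) + (I) + (-1) + (-I)] = 0/4 = 0
  <chi_0*chi_2, chi_2> = (1/4)[1*(1)*conj(1) + 1*(-1)*conj(-1) + 1*(1)*conj(1) + 1*(-1)*conj(-1)]
      = (1/4)[(1) + (1) + (1) + (1)] = 4/4 = 1
  <chi_0*chi_2, chi_3> = (1/4)[1*(1)*conj(1) + 1*(-1)*conj(-I) + 1*(1)*conj(-1) + 1*(-1)*conj(I)]
      = (1/4)[(1) + (-I) + (-1) + (I)] = 0/4 = 0
(Exp terms are combined using exp(i*s)*conj(exp(i*t)) = exp(i*(s-t)), and sums of them are collapsed using the identity that for every m > 1 the m distinct m-th roots of unity sum to 0, e.g. 1 + exp(2*I*pi/3) + exp(-2*I*pi/3) = 0.)
Hence the multiplicities are chi_2: 1. Dimension check: dim(chi_0)*dim(chi_2) = 1*1 = 1 and sum (mult * dim) = 1*1 = 1.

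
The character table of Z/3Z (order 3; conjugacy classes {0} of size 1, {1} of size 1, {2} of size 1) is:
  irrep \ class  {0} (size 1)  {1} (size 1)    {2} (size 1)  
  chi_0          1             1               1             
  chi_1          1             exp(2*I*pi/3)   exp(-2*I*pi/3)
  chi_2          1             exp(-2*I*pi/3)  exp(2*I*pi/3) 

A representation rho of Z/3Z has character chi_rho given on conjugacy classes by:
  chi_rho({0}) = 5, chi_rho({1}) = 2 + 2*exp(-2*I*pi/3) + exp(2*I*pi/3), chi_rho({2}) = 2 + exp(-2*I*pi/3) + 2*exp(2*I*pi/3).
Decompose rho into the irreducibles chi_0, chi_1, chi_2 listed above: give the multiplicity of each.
Multiplicities: chi_0: 2, chi_1: 1, chi_2: 2.

Solution. Use <chi_rho, chi> = (1/|G|) sum_C |C| * chi_rho(C) * conj(chi(C)) with |G| = 3 for each irreducible chi in the table:
  <chi_rho, chi_0> = (1/3)[1*(5)*conj(1) + 1*(2 + 2*exp(-2*I*pi/3) + exp(2*I*pi/3))*conj(1) + 1*(2 + exp(-2*I*pi/3) + 2*exp(2*I*pi/3))*conj(1)]
      = (1/3)[(5) + (2 + 2*exp(-2*I*pi/3) + exp(2*I*pi/3)) + (2 + exp(-2*I*pi/3) + 2*exp(2*I*pi/3))] = 6/3 = 2
  <chi_rho, chi_1> = (1/3)[1*(5)*conj(1) + 1*(2 + 2*exp(-2*I*pi/3) + exp(2*I*pi/3))*conj(exp(2*I*pi/3)) + 1*(2 + exp(-2*I*pi/3) + 2*exp(2*I*pi/3))*conj(exp(-2*I*pi/3))]
      = (1/3)[(5) + (-1) + (-1)] = 3/3 = 1
  <chi_rho, chi_2> = (1/3)[1*(5)*conj(1) + 1*(2 + 2*exp(-2*I*pi/3) + exp(2*I*pi/3))*conj(exp(-2*I*pi/3)) + 1*(2 + exp(-2*I*pi/3) + 2*exp(2*I*pi/3))*conj(exp(2*I*pi/3))]
      = (1/3)[(5) + (2 + exp(-2*I*pi/3) + 2*exp(2*I*pi/3)) + (2 + 2*exp(-2*I*pi/3) + exp(2*I*pi/3))] = 6/3 = 2
(Exp terms are combined using exp(i*s)*conj(exp(i*t)) = exp(i*(s-t)), and sums of them are collapsed using the identity that for every m > 1 the m distinct m-th roots of unity sum to 0, e.g. 1 + exp(2*I*pi/3) + exp(-2*I*pi/3) = 0.)
Dimension check: dim(rho) = sum (mult * dim) = 2*1 + 1*1 + 2*1 = 5 = chi_rho(e) = 5.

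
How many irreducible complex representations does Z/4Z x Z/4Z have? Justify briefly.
16

Reasoning: The number of irreducible complex representations of a finite group equals its number of conjugacy classes. Z/4Z x Z/4Z is abelian of order 16, so every element is its own conjugacy class: 16 classes, so Z/4Z x Z/4Z (order 16) has exactly 16 irreducible complex representations.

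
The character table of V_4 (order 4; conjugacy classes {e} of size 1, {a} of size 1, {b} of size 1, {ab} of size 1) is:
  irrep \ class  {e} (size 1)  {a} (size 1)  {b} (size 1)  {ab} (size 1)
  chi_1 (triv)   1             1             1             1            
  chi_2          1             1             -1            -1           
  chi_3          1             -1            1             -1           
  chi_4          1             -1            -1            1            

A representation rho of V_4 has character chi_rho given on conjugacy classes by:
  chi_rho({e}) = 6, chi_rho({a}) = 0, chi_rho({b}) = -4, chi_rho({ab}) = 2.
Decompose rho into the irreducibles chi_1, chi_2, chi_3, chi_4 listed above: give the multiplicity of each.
Multiplicities: chi_1: 1, chi_2: 2, chi_3: 0, chi_4: 3.

Details: Use <chi_rho, chi> = (1/|G|) sum_C |C| * chi_rho(C) * conj(chi(C)) with |G| = 4 for each irreducible chi in the table:
  <chi_rho, chi_1> = (1/4)[1*(6)*conj(1) + 1*(0)*conj(1) + 1*(-4)*conj(1) + 1*(2)*conj(1)]
      = (1/4)[(6) + (0) + (-4) + (2)] = 4/4 = 1
  <chi_rho, chi_2> = (1/4)[1*(6)*conj(1) + 1*(0)*conj(1) + 1*(-4)*conj(-1) + 1*(2)*conj(-1)]
      = (1/4)[(6) + (0) + (4) + (-2)] = 8/4 = 2
  <chi_rho, chi_3> = (1/4)[1*(6)*conj(1) + 1*(0)*conj(-1) + 1*(-4)*conj(1) + 1*(2)*conj(-1)]
      = (1/4)[(6) + (0) + (-4) + (-2)] = 0/4 = 0
  <chi_rho, chi_4> = (1/4)[1*(6)*conj(1) + 1*(0)*conj(-1) + 1*(-4)*conj(-1) + 1*(2)*conj(1)]
      = (1/4)[(6) + (0) + (4) + (2)] = 12/4 = 3
Dimension check: dim(rho) = sum (mult * dim) = 1*1 + 2*1 + 0*1 + 3*1 = 6 = chi_rho(e) = 6.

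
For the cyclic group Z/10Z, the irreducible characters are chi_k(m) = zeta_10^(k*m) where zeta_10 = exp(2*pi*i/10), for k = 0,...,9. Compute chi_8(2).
chi_8(2) = zeta_10^16 = exp(-4*I*pi/5)

Explanation: chi_8(2) = zeta_10^(8*2) = zeta_10^16. Since zeta_10^10 = 1, this equals zeta_10^6 = exp(2*pi*i*6/10) = exp(-4*I*pi/5).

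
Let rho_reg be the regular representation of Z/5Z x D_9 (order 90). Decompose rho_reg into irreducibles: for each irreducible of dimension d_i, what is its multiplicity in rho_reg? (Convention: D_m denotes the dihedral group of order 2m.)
Each irreducible V_i of dimension d_i appears with multiplicity d_i, i.e. rho_reg = (direct sum over all irreducibles V_i) d_i V_i. The irreducible dimensions for Z/5Z x D_9 are 1, 1, 1, 1, 1, 1, 1, 1, 1, 1, 2, 2, 2, 2, 2, 2, 2, 2, 2, 2, 2, 2, 2, 2, 2, 2, 2, 2, 2, 2: 10 irreducibles of dimension 1, each with multiplicity 1; 20 irreducibles of dimension 2, each with multiplicity 2. Total dimension 10*1*1 + 20*2*2 = 90 = |G|.

Proof sketch: General theorem: in the regular representation of a finite group G, each irreducible appears with multiplicity equal to its dimension. Check: dim(rho_reg) = sum d_i^2 = 1 + 1 + 1 + 1 + 1 + 1 + 1 + 1 + 1 + 1 + 4 + 4 + 4 + 4 + 4 + 4 + 4 + 4 + 4 + 4 + 4 + 4 + 4 + 4 + 4 + 4 + 4 + 4 + 4 + 4 = 90 = |G|.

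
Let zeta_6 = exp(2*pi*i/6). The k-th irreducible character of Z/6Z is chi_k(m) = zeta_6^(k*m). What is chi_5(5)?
chi_5(5) = zeta_6^25 = exp(I*pi/3)

Reasoning: chi_5(5) = zeta_6^(5*5) = zeta_6^25. Since zeta_6^6 = 1, this equals zeta_6^1 = exp(2*pi*i*1/6) = exp(I*pi/3).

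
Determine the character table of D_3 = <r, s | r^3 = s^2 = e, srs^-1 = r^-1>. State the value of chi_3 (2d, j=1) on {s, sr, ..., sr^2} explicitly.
Conjugacy classes: {e} of size 1, {r^1, r^2} of size 2, {s, sr, ..., sr^2} of size 3.
Character table:
  irrep \ class              {e} (size 1)  {r^1, r^2} (size 2)  {s, sr, ..., sr^2} (size 3)
  chi_1 (triv)               1             1                    1                          
  chi_2 (sign: r->1, s->-1)  1             1                    -1                         
  chi_3 (2d, j=1)            2             -1                   0                          

Spot check: chi_3 (2d, j=1) on {s, sr, ..., sr^2} = 0.

Justification: D_3 has order 2*3 = 6 with 3 conjugacy classes, hence 3 irreducibles. Sum of squared dims 1 + 1 + 4 = 6 = |G|. Linear characters come from the abelianisation; the 2-dimensional irreps have character r^k -> 2*cos(2*pi*j*k/3), reflections -> 0.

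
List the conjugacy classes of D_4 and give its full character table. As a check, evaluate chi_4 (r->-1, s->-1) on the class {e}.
Conjugacy classes: {e} of size 1, {r^2} of size 1, {r^1, r^3} of size 2, {s, sr^2, ...} of size 2, {sr, sr^3, ...} of size 2.
Character table:
  irrep \ class              {e} (size 1)  {r^2} (size 1)  {r^1, r^3} (size 2)  {s, sr^2, ...} (size 2)  {sr, sr^3, ...} (size 2)
  chi_1 (triv)               1             1               1                    1                        1                       
  chi_2 (sign: r->1, s->-1)  1             1               1                    -1                       -1                      
  chi_3 (r->-1, s->1)        1             1               -1                   1                        -1                      
  chi_4 (r->-1, s->-1)       1             1               -1                   -1                       1                       
  chi_5 (2d, j=1)            2             -2              0                    0                        0                       

Spot check: chi_4 (r->-1, s->-1) on {e} = 1.

Working: D_4 has order 2*4 = 8 with 5 conjugacy classes, hence 5 irreducibles. Sum of squared dims 1 + 1 + 1 + 1 + 4 = 8 = |G|. Linear characters come from the abelianisation; the 2-dimensional irreps have character r^k -> 2*cos(2*pi*j*k/4), reflections -> 0.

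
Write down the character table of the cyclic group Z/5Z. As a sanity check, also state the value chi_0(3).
Character table of Z/5Z (irreps indexed chi_0,...,chi_4 with chi_k(m) = zeta_5^(k*m), zeta_5 = exp(2*pi*i/5)):
  irrep \ class  {0} (size 1)  {1} (size 1)    {2} (size 1)    {3} (size 1)    {4} (size 1)  
  chi_0          1             1               1               1               1             
  chi_1          1             exp(2*I*pi/5)   exp(4*I*pi/5)   exp(-4*I*pi/5)  exp(-2*I*pi/5)
  chi_2          1             exp(4*I*pi/5)   exp(-2*I*pi/5)  exp(2*I*pi/5)   exp(-4*I*pi/5)
  chi_3          1             exp(-4*I*pi/5)  exp(2*I*pi/5)   exp(-2*I*pi/5)  exp(4*I*pi/5) 
  chi_4          1             exp(-2*I*pi/5)  exp(-4*I*pi/5)  exp(4*I*pi/5)   exp(2*I*pi/5) 

Spot check: chi_0(3) = zeta_5^(0*3) = zeta_5^0 = 1.

Reasoning: Z/5Z is abelian, so all 5 irreducible complex representations are 1-dimensional. They are given by chi_k(m) = zeta_5^(k*m) for k = 0,...,4. Row orthogonality: sum_m chi_k(m) conj(chi_l(m)) = 5 * [k = l].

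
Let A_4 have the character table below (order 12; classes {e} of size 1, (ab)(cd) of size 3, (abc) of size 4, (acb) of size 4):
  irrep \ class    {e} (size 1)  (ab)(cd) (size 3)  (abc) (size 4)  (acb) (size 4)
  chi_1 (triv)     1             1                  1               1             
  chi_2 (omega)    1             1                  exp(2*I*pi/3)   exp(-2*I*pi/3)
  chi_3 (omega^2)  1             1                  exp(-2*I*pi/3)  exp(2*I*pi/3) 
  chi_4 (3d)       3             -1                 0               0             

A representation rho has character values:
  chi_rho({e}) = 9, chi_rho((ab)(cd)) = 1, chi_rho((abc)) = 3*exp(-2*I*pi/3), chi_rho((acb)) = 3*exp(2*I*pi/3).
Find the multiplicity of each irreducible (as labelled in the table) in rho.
Multiplicities: chi_1: 0, chi_2: 0, chi_3: 3, chi_4: 2.

Use <chi_rho, chi> = (1/|G|) sum_C |C| * chi_rho(C) * conj(chi(C)) with |G| = 12 for each irreducible chi in the table:
  <chi_rho, chi_1> = (1/12)[1*(9)*conj(1) + 3*(1)*conj(1) + 4*(3*exp(-2*I*pi/3))*conj(1) + 4*(3*exp(2*I*pi/3))*conj(1)]
      = (1/12)[(9) + (3) + (12*exp(-2*I*pi/3)) + (12*exp(2*I*pi/3))] = 0/12 = 0
  <chi_rho, chi_2> = (1/12)[1*(9)*conj(1) + 3*(1)*conj(1) + 4*(3*exp(-2*I*pi/3))*conj(exp(2*I*pi/3)) + 4*(3*exp(2*I*pi/3))*conj(exp(-2*I*pi/3))]
      = (1/12)[(9) + (3) + (12*exp(2*I*pi/3)) + (12*exp(-2*I*pi/3))] = 0/12 = 0
  <chi_rho, chi_3> = (1/12)[1*(9)*conj(1) + 3*(1)*conj(1) + 4*(3*exp(-2*I*pi/3))*conj(exp(-2*I*pi/3)) + 4*(3*exp(2*I*pi/3))*conj(exp(2*I*pi/3))]
      = (1/12)[(9) + (3) + (12) + (12)] = 36/12 = 3
  <chi_rho, chi_4> = (1/12)[1*(9)*conj(3) + 3*(1)*conj(-1) + 4*(3*exp(-2*I*pi/3))*conj(0) + 4*(3*exp(2*I*pi/3))*conj(0)]
      = (1/12)[(27) + (-3) + (0) + (0)] = 24/12 = 2
(Exp terms are combined using exp(i*s)*conj(exp(i*t)) = exp(i*(s-t)), and sums of them are collapsed using the identity that for every m > 1 the m distinct m-th roots of unity sum to 0, e.g. 1 + exp(2*I*pi/3) + exp(-2*I*pi/3) = 0.)
Dimension check: dim(rho) = sum (mult * dim) = 0*1 + 0*1 + 3*1 + 2*3 = 9 = chi_rho(e) = 9.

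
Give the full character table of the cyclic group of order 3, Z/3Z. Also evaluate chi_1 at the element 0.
Character table of Z/3Z (irreps indexed chi_0,...,chi_2 with chi_k(m) = zeta_3^(k*m), zeta_3 = exp(2*pi*i/3)):
  irrep \ class  {0} (size 1)  {1} (size 1)    {2} (size 1)  
  chi_0          1             1               1             
  chi_1          1             exp(2*I*pi/3)   exp(-2*I*pi/3)
  chi_2          1             exp(-2*I*pi/3)  exp(2*I*pi/3) 

Spot check: chi_1(0) = zeta_3^(1*0) = zeta_3^0 = 1.

Why: Z/3Z is abelian, so all 3 irreducible complex representations are 1-dimensional. They are given by chi_k(m) = zeta_3^(k*m) for k = 0,...,2. Row orthogonality: sum_m chi_k(m) conj(chi_l(m)) = 3 * [k = l].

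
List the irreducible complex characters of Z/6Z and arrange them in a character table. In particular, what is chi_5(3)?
Character table of Z/6Z (irreps indexed chi_0,...,chi_5 with chi_k(m) = zeta_6^(k*m), zeta_6 = exp(2*pi*i/6)):
  irrep \ class  {0} (size 1)  {1} (size 1)    {2} (size 1)    {3} (size 1)  {4} (size 1)    {5} (size 1)  
  chi_0          1             1               1               1             1               1             
  chi_1          1             exp(I*pi/3)     exp(2*I*pi/3)   -1            exp(-2*I*pi/3)  exp(-I*pi/3)  
  chi_2          1             exp(2*I*pi/3)   exp(-2*I*pi/3)  1             exp(2*I*pi/3)   exp(-2*I*pi/3)
  chi_3          1             -1              1               -1            1               -1            
  chi_4          1             exp(-2*I*pi/3)  exp(2*I*pi/3)   1             exp(-2*I*pi/3)  exp(2*I*pi/3) 
  chi_5          1             exp(-I*pi/3)    exp(-2*I*pi/3)  -1            exp(2*I*pi/3)   exp(I*pi/3)   

Spot check: chi_5(3) = zeta_6^(5*3) = zeta_6^15 = -1.

Proof sketch: Z/6Z is abelian, so all 6 irreducible complex representations are 1-dimensional. They are given by chi_k(m) = zeta_6^(k*m) for k = 0,...,5. Row orthogonality: sum_m chi_k(m) conj(chi_l(m)) = 6 * [k = l].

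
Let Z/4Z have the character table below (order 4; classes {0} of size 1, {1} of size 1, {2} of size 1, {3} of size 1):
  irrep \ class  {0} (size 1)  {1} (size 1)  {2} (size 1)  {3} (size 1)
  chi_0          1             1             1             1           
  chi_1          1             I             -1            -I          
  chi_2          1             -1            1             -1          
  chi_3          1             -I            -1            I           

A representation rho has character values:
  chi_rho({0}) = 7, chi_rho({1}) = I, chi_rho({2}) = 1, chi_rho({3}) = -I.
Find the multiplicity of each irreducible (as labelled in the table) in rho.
Multiplicities: chi_0: 2, chi_1: 2, chi_2: 2, chi_3: 1.

Details: Use <chi_rho, chi> = (1/|G|) sum_C |C| * chi_rho(C) * conj(chi(C)) with |G| = 4 for each irreducible chi in the table:
  <chi_rho, chi_0> = (1/4)[1*(7)*conj(1) + 1*(I)*conj(1) + 1*(1)*conj(1) + 1*(-I)*conj(1)]
      = (1/4)[(7) + (I) + (1) + (-I)] = 8/4 = 2
  <chi_rho, chi_1> = (1/4)[1*(7)*conj(1) + 1*(I)*conj(I) + 1*(1)*conj(-1) + 1*(-I)*conj(-I)]
      = (1/4)[(7) + (1) + (-1) + (1)] = 8/4 = 2
  <chi_rho, chi_2> = (1/4)[1*(7)*conj(1) + 1*(I)*conj(-1) + 1*(1)*conj(1) + 1*(-I)*conj(-1)]
      = (1/4)[(7) + (-I) + (1) + (I)] = 8/4 = 2
  <chi_rho, chi_3> = (1/4)[1*(7)*conj(1) + 1*(I)*conj(-I) + 1*(1)*conj(-1) + 1*(-I)*conj(I)]
      = (1/4)[(7) + (-1) + (-1) + (-1)] = 4/4 = 1
(Exp terms are combined using exp(i*s)*conj(exp(i*t)) = exp(i*(s-t)), and sums of them are collapsed using the identity that for every m > 1 the m distinct m-th roots of unity sum to 0, e.g. 1 + exp(2*I*pi/3) + exp(-2*I*pi/3) = 0.)
Dimension check: dim(rho) = sum (mult * dim) = 2*1 + 2*1 + 2*1 + 1*1 = 7 = chi_rho(e) = 7.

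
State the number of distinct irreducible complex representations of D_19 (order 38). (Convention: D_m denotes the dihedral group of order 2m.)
11

Working: The number of irreducible complex representations of a finite group equals its number of conjugacy classes. D_19 has 11 conjugacy classes ((n+3)/2 for n odd), so D_19 (order 38) has exactly 11 irreducible complex representations.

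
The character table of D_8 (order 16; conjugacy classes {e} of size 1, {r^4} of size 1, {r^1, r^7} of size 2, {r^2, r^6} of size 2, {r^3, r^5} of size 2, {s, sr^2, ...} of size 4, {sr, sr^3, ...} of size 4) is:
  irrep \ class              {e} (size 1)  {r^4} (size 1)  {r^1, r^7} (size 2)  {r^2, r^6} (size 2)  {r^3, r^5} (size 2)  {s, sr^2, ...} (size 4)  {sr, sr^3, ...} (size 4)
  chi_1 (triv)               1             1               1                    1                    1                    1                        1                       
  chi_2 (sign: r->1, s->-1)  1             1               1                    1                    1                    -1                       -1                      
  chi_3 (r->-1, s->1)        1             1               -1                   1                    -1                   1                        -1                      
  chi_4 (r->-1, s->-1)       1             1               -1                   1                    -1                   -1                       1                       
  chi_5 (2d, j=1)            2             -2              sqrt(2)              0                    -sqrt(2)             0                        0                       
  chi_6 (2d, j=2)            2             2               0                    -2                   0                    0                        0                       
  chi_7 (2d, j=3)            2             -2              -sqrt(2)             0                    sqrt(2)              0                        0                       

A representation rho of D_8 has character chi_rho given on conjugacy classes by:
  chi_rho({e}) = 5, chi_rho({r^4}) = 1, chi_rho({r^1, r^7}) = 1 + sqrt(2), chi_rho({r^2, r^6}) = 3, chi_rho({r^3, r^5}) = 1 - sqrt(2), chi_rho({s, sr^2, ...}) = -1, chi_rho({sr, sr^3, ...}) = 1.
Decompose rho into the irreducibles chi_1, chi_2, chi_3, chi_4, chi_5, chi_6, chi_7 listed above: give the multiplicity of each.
Multiplicities: chi_1: 1, chi_2: 1, chi_3: 0, chi_4: 1, chi_5: 1, chi_6: 0, chi_7: 0.

Details: Use <chi_rho, chi> = (1/|G|) sum_C |C| * chi_rho(C) * conj(chi(C)) with |G| = 16 for each irreducible chi in the table:
  <chi_rho, chi_1> = (1/16)[1*(5)*conj(1) + 1*(1)*conj(1) + 2*(1 + sqrt(2))*conj(1) + 2*(3)*conj(1) + 2*(1 - sqrt(2))*conj(1) + 4*(-1)*conj(1) + 4*(1)*conj(1)]
      = (1/16)[(5) + (1) + (2 + 2*sqrt(2)) + (6) + (2 - 2*sqrt(2)) + (-4) + (4)] = 16/16 = 1
  <chi_rho, chi_2> = (1/16)[1*(5)*conj(1) + 1*(1)*conj(1) + 2*(1 + sqrt(2))*conj(1) + 2*(3)*conj(1) + 2*(1 - sqrt(2))*conj(1) + 4*(-1)*conj(-1) + 4*(1)*conj(-1)]
      = (1/16)[(5) + (1) + (2 + 2*sqrt(2)) + (6) + (2 - 2*sqrt(2)) + (4) + (-4)] = 16/16 = 1
  <chi_rho, chi_3> = (1/16)[1*(5)*conj(1) + 1*(1)*conj(1) + 2*(1 + sqrt(2))*conj(-1) + 2*(3)*conj(1) + 2*(1 - sqrt(2))*conj(-1) + 4*(-1)*conj(1) + 4*(1)*conj(-1)]
      = (1/16)[(5) + (1) + (-2*sqrt(2) - 2) + (6) + (-2 + 2*sqrt(2)) + (-4) + (-4)] = 0/16 = 0
  <chi_rho, chi_4> = (1/16)[1*(5)*conj(1) + 1*(1)*conj(1) + 2*(1 + sqrt(2))*conj(-1) + 2*(3)*conj(1) + 2*(1 - sqrt(2))*conj(-1) + 4*(-1)*conj(-1) + 4*(1)*conj(1)]
      = (1/16)[(5) + (1) + (-2*sqrt(2) - 2) + (6) + (-2 + 2*sqrt(2)) + (4) + (4)] = 16/16 = 1
  <chi_rho, chi_5> = (1/16)[1*(5)*conj(2) + 1*(1)*conj(-2) + 2*(1 + sqrt(2))*conj(sqrt(2)) + 2*(3)*conj(0) + 2*(1 - sqrt(2))*conj(-sqrt(2)) + 4*(-1)*conj(0) + 4*(1)*conj(0)]
      = (1/16)[(10) + (-2) + (2*sqrt(2) + 4) + (0) + (4 - 2*sqrt(2)) + (0) + (0)] = 16/16 = 1
  <chi_rho, chi_6> = (1/16)[1*(5)*conj(2) + 1*(1)*conj(2) + 2*(1 + sqrt(2))*conj(0) + 2*(3)*conj(-2) + 2*(1 - sqrt(2))*conj(0) + 4*(-1)*conj(0) + 4*(1)*conj(0)]
      = (1/16)[(10) + (2) + (0) + (-12) + (0) + (0) + (0)] = 0/16 = 0
  <chi_rho, chi_7> = (1/16)[1*(5)*conj(2) + 1*(1)*conj(-2) + 2*(1 + sqrt(2))*conj(-sqrt(2)) + 2*(3)*conj(0) + 2*(1 - sqrt(2))*conj(sqrt(2)) + 4*(-1)*conj(0) + 4*(1)*conj(0)]
      = (1/16)[(10) + (-2) + (-4 - 2*sqrt(2)) + (0) + (-4 + 2*sqrt(2)) + (0) + (0)] = 0/16 = 0
Dimension check: dim(rho) = sum (mult * dim) = 1*1 + 1*1 + 0*1 + 1*1 + 1*2 + 0*2 + 0*2 = 5 = chi_rho(e) = 5.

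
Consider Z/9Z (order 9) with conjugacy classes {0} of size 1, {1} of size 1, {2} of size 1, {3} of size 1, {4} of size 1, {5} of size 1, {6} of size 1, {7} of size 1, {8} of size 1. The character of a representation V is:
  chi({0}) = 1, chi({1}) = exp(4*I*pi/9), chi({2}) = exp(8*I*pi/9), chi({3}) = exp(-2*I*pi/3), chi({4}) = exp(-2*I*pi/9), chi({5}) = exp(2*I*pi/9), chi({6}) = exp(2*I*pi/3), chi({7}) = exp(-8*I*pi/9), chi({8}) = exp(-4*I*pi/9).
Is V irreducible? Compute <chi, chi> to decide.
Irreducible: <chi, chi> = 1.

<chi, chi> = (1/|G|) sum_C |C| * |chi(C)|^2 = (1/9)[1*|1|^2 + 1*|exp(4*I*pi/9)|^2 + 1*|exp(8*I*pi/9)|^2 + 1*|exp(-2*I*pi/3)|^2 + 1*|exp(-2*I*pi/9)|^2 + 1*|exp(2*I*pi/9)|^2 + 1*|exp(2*I*pi/3)|^2 + 1*|exp(-8*I*pi/9)|^2 + 1*|exp(-4*I*pi/9)|^2]
  = (1/9)[(1) + (1) + (1) + (1) + (1) + (1) + (1) + (1) + (1)] = 9/9 = 1.
(Exp terms are combined using exp(i*s)*conj(exp(i*t)) = exp(i*(s-t)), and sums of them are collapsed using the identity that for every m > 1 the m distinct m-th roots of unity sum to 0, e.g. 1 + exp(2*I*pi/3) + exp(-2*I*pi/3) = 0.)
A character is irreducible iff <chi, chi> = 1, so this representation is irreducible.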